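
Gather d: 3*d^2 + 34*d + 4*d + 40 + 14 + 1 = 3*d^2 + 38*d + 55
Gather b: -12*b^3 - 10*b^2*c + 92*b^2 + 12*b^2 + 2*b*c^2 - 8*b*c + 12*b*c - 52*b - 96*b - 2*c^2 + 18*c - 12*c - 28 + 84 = -12*b^3 + b^2*(104 - 10*c) + b*(2*c^2 + 4*c - 148) - 2*c^2 + 6*c + 56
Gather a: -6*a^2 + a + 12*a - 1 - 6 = -6*a^2 + 13*a - 7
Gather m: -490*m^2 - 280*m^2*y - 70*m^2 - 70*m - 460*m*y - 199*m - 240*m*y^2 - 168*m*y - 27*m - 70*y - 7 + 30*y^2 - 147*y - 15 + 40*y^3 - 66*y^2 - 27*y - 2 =m^2*(-280*y - 560) + m*(-240*y^2 - 628*y - 296) + 40*y^3 - 36*y^2 - 244*y - 24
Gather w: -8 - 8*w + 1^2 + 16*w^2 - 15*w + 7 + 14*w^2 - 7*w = 30*w^2 - 30*w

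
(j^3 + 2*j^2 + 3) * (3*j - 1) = 3*j^4 + 5*j^3 - 2*j^2 + 9*j - 3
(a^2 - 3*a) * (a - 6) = a^3 - 9*a^2 + 18*a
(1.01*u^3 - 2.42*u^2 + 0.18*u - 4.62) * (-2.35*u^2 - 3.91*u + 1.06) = -2.3735*u^5 + 1.7379*u^4 + 10.1098*u^3 + 7.588*u^2 + 18.255*u - 4.8972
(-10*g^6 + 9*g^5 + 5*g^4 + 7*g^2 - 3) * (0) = 0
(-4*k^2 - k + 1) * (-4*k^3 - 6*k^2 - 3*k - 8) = 16*k^5 + 28*k^4 + 14*k^3 + 29*k^2 + 5*k - 8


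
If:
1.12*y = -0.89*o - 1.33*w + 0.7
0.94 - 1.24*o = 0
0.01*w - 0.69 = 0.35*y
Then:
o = 0.76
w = 1.64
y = -1.92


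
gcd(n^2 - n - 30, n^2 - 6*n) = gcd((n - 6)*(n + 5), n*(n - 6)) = n - 6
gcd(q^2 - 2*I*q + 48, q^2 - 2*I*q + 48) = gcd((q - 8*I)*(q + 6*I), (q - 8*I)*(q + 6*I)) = q^2 - 2*I*q + 48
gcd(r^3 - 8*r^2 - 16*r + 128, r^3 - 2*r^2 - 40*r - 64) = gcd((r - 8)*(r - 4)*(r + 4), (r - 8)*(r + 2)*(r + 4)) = r^2 - 4*r - 32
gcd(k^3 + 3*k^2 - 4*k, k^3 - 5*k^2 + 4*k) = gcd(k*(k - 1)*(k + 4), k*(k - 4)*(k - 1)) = k^2 - k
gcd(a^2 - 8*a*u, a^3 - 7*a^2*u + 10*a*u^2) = a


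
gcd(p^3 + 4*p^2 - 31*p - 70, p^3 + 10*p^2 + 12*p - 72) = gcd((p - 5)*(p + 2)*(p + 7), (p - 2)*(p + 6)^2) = 1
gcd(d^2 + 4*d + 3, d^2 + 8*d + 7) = d + 1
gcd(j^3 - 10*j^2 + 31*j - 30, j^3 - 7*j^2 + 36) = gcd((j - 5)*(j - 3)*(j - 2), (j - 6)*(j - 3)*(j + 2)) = j - 3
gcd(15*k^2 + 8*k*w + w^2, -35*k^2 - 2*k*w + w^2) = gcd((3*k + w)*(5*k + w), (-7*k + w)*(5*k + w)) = 5*k + w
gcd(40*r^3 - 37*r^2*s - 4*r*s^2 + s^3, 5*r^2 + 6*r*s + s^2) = 5*r + s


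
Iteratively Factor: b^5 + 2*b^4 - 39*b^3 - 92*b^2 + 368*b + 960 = (b + 4)*(b^4 - 2*b^3 - 31*b^2 + 32*b + 240) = (b + 4)^2*(b^3 - 6*b^2 - 7*b + 60) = (b - 5)*(b + 4)^2*(b^2 - b - 12) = (b - 5)*(b - 4)*(b + 4)^2*(b + 3)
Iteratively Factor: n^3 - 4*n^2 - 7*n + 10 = (n + 2)*(n^2 - 6*n + 5) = (n - 1)*(n + 2)*(n - 5)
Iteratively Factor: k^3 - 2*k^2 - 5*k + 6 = (k - 3)*(k^2 + k - 2) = (k - 3)*(k + 2)*(k - 1)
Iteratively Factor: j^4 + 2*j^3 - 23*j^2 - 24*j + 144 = (j - 3)*(j^3 + 5*j^2 - 8*j - 48) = (j - 3)*(j + 4)*(j^2 + j - 12) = (j - 3)*(j + 4)^2*(j - 3)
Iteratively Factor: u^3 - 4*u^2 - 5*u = (u)*(u^2 - 4*u - 5) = u*(u - 5)*(u + 1)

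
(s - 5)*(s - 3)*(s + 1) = s^3 - 7*s^2 + 7*s + 15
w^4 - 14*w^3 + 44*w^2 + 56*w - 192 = (w - 8)*(w - 6)*(w - 2)*(w + 2)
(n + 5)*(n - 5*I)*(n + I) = n^3 + 5*n^2 - 4*I*n^2 + 5*n - 20*I*n + 25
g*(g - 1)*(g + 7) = g^3 + 6*g^2 - 7*g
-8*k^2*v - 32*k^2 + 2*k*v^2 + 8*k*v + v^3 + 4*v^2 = (-2*k + v)*(4*k + v)*(v + 4)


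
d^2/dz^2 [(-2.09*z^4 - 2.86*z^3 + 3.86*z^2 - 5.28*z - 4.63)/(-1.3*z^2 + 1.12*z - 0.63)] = (7.0642*z^6 - 18.25824*z^5 + 26.000436*z^4 - 14.498696*z^3 + 63.762396*z^2 - 59.582796*z + 8.418872)/(2.197*z^6 - 5.6784*z^5 + 8.08626*z^4 - 6.908608*z^3 + 3.918726*z^2 - 1.333584*z + 0.250047)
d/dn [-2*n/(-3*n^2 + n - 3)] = 6*(1 - n^2)/(9*n^4 - 6*n^3 + 19*n^2 - 6*n + 9)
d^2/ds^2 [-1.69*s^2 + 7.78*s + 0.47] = -3.38000000000000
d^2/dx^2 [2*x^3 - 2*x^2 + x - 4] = 12*x - 4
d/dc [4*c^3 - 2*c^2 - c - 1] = 12*c^2 - 4*c - 1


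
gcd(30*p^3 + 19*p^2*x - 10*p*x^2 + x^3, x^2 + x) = 1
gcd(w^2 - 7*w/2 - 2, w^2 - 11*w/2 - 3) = w + 1/2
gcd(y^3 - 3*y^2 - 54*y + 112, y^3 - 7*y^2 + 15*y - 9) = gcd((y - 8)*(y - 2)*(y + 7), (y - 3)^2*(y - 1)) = 1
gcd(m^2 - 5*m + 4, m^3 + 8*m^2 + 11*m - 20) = m - 1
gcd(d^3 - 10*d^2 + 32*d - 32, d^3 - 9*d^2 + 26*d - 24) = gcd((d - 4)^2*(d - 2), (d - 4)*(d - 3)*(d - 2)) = d^2 - 6*d + 8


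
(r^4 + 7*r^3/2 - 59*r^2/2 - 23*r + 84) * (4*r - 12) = 4*r^5 + 2*r^4 - 160*r^3 + 262*r^2 + 612*r - 1008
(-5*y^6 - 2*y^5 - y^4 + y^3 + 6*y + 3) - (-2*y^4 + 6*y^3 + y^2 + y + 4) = -5*y^6 - 2*y^5 + y^4 - 5*y^3 - y^2 + 5*y - 1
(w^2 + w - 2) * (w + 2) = w^3 + 3*w^2 - 4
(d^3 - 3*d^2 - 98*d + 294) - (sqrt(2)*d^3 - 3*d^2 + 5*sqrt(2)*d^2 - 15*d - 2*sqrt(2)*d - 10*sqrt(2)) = -sqrt(2)*d^3 + d^3 - 5*sqrt(2)*d^2 - 83*d + 2*sqrt(2)*d + 10*sqrt(2) + 294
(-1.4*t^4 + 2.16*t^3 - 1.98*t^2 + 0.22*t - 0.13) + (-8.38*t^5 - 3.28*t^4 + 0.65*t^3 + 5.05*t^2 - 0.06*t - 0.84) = -8.38*t^5 - 4.68*t^4 + 2.81*t^3 + 3.07*t^2 + 0.16*t - 0.97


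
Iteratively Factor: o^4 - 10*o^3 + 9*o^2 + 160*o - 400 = (o - 5)*(o^3 - 5*o^2 - 16*o + 80) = (o - 5)*(o + 4)*(o^2 - 9*o + 20) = (o - 5)*(o - 4)*(o + 4)*(o - 5)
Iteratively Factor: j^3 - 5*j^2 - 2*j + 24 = (j - 4)*(j^2 - j - 6) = (j - 4)*(j - 3)*(j + 2)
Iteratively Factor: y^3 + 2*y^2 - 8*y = (y + 4)*(y^2 - 2*y) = y*(y + 4)*(y - 2)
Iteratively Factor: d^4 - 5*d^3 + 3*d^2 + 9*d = (d - 3)*(d^3 - 2*d^2 - 3*d) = (d - 3)^2*(d^2 + d) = (d - 3)^2*(d + 1)*(d)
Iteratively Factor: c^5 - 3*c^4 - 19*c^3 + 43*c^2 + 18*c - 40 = (c + 1)*(c^4 - 4*c^3 - 15*c^2 + 58*c - 40) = (c + 1)*(c + 4)*(c^3 - 8*c^2 + 17*c - 10) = (c - 5)*(c + 1)*(c + 4)*(c^2 - 3*c + 2) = (c - 5)*(c - 1)*(c + 1)*(c + 4)*(c - 2)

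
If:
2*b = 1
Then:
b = 1/2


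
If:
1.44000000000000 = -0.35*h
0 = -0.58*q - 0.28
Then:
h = -4.11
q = -0.48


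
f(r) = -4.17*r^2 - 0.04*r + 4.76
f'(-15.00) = 125.06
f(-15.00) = -932.89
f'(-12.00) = 100.04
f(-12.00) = -595.24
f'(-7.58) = 63.18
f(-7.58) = -234.53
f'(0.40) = -3.38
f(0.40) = 4.08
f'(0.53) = -4.46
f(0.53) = 3.57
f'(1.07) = -8.96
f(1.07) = -0.06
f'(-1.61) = 13.39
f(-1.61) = -5.98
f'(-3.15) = 26.23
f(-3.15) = -36.49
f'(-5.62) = 46.83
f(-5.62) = -126.72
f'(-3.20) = 26.65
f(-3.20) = -37.81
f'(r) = -8.34*r - 0.04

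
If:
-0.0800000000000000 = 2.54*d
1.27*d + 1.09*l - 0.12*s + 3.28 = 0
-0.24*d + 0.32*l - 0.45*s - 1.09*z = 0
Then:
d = -0.03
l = -0.289316522893165*z - 3.22294384734755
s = -2.62795841627958*z - 2.27507328007357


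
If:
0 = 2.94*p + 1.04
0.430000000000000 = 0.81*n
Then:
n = 0.53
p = -0.35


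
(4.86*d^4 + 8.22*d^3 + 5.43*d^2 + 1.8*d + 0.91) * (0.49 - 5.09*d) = -24.7374*d^5 - 39.4584*d^4 - 23.6109*d^3 - 6.5013*d^2 - 3.7499*d + 0.4459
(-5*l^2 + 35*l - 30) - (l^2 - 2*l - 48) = -6*l^2 + 37*l + 18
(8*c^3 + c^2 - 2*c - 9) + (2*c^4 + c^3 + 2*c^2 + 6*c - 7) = 2*c^4 + 9*c^3 + 3*c^2 + 4*c - 16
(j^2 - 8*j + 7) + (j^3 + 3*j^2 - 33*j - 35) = j^3 + 4*j^2 - 41*j - 28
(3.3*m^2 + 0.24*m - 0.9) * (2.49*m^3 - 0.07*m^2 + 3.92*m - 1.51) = 8.217*m^5 + 0.3666*m^4 + 10.6782*m^3 - 3.9792*m^2 - 3.8904*m + 1.359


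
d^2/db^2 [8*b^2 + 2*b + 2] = 16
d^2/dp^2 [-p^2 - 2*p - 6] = -2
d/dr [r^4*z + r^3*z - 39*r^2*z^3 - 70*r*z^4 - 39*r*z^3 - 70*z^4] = z*(4*r^3 + 3*r^2 - 78*r*z^2 - 70*z^3 - 39*z^2)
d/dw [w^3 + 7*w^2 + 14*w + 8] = 3*w^2 + 14*w + 14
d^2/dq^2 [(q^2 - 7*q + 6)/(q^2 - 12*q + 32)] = 2*(5*q^3 - 78*q^2 + 456*q - 992)/(q^6 - 36*q^5 + 528*q^4 - 4032*q^3 + 16896*q^2 - 36864*q + 32768)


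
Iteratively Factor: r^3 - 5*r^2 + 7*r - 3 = (r - 1)*(r^2 - 4*r + 3) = (r - 1)^2*(r - 3)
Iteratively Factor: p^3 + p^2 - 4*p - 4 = (p - 2)*(p^2 + 3*p + 2) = (p - 2)*(p + 1)*(p + 2)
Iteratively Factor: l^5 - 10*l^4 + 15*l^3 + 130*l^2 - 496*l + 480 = (l - 4)*(l^4 - 6*l^3 - 9*l^2 + 94*l - 120) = (l - 5)*(l - 4)*(l^3 - l^2 - 14*l + 24) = (l - 5)*(l - 4)*(l + 4)*(l^2 - 5*l + 6) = (l - 5)*(l - 4)*(l - 3)*(l + 4)*(l - 2)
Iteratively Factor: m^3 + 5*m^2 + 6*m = (m)*(m^2 + 5*m + 6) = m*(m + 2)*(m + 3)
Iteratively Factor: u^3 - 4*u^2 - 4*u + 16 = (u - 4)*(u^2 - 4) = (u - 4)*(u + 2)*(u - 2)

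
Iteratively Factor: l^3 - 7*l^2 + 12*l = (l - 4)*(l^2 - 3*l) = (l - 4)*(l - 3)*(l)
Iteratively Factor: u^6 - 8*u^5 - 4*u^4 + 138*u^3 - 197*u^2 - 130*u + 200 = (u + 4)*(u^5 - 12*u^4 + 44*u^3 - 38*u^2 - 45*u + 50) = (u - 5)*(u + 4)*(u^4 - 7*u^3 + 9*u^2 + 7*u - 10) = (u - 5)*(u - 2)*(u + 4)*(u^3 - 5*u^2 - u + 5) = (u - 5)^2*(u - 2)*(u + 4)*(u^2 - 1) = (u - 5)^2*(u - 2)*(u - 1)*(u + 4)*(u + 1)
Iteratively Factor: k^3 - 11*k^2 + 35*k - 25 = (k - 5)*(k^2 - 6*k + 5) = (k - 5)^2*(k - 1)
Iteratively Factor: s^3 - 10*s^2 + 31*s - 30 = (s - 2)*(s^2 - 8*s + 15) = (s - 5)*(s - 2)*(s - 3)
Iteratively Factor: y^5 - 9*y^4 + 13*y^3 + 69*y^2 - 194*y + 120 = (y - 1)*(y^4 - 8*y^3 + 5*y^2 + 74*y - 120) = (y - 1)*(y + 3)*(y^3 - 11*y^2 + 38*y - 40) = (y - 4)*(y - 1)*(y + 3)*(y^2 - 7*y + 10) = (y - 4)*(y - 2)*(y - 1)*(y + 3)*(y - 5)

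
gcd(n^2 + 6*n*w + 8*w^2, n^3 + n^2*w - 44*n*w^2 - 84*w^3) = n + 2*w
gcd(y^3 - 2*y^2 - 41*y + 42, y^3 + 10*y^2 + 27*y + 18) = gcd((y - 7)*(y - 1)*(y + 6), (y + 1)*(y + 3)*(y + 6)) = y + 6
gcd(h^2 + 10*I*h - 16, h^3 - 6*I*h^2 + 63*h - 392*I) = h + 8*I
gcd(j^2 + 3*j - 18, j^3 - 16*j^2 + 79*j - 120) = j - 3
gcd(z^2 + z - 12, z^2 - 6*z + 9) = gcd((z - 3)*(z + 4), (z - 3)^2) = z - 3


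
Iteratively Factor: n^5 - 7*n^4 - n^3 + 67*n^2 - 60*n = (n - 1)*(n^4 - 6*n^3 - 7*n^2 + 60*n) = (n - 4)*(n - 1)*(n^3 - 2*n^2 - 15*n) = (n - 5)*(n - 4)*(n - 1)*(n^2 + 3*n) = (n - 5)*(n - 4)*(n - 1)*(n + 3)*(n)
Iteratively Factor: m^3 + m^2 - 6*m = (m + 3)*(m^2 - 2*m) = m*(m + 3)*(m - 2)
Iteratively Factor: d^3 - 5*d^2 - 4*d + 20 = (d - 5)*(d^2 - 4) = (d - 5)*(d + 2)*(d - 2)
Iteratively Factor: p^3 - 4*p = (p)*(p^2 - 4) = p*(p - 2)*(p + 2)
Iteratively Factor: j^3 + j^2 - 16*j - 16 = (j + 1)*(j^2 - 16) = (j - 4)*(j + 1)*(j + 4)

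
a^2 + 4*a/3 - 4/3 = (a - 2/3)*(a + 2)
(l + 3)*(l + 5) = l^2 + 8*l + 15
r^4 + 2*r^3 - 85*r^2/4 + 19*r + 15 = (r - 5/2)*(r - 2)*(r + 1/2)*(r + 6)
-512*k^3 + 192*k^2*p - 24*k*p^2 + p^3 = (-8*k + p)^3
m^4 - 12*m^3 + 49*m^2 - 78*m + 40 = (m - 5)*(m - 4)*(m - 2)*(m - 1)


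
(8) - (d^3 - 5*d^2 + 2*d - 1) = -d^3 + 5*d^2 - 2*d + 9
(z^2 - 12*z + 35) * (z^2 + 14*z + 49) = z^4 + 2*z^3 - 84*z^2 - 98*z + 1715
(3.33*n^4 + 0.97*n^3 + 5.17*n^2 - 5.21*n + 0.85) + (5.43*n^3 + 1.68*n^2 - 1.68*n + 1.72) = 3.33*n^4 + 6.4*n^3 + 6.85*n^2 - 6.89*n + 2.57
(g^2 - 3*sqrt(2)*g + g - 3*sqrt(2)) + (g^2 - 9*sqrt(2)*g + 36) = 2*g^2 - 12*sqrt(2)*g + g - 3*sqrt(2) + 36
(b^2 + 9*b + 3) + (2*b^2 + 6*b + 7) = 3*b^2 + 15*b + 10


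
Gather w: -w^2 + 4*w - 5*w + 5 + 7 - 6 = -w^2 - w + 6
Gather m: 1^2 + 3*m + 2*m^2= 2*m^2 + 3*m + 1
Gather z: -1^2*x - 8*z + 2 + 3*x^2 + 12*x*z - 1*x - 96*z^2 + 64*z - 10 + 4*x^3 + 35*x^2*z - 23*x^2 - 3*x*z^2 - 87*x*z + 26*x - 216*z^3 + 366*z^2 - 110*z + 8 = 4*x^3 - 20*x^2 + 24*x - 216*z^3 + z^2*(270 - 3*x) + z*(35*x^2 - 75*x - 54)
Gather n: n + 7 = n + 7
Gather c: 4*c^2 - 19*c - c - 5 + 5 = 4*c^2 - 20*c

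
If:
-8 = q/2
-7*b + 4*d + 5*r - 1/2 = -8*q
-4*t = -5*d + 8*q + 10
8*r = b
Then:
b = 128*t/255 - 2972/85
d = 4*t/5 - 118/5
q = -16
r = 16*t/255 - 743/170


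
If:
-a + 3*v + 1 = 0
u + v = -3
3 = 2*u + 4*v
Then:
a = 29/2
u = -15/2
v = 9/2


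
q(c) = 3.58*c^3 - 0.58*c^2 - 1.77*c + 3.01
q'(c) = 10.74*c^2 - 1.16*c - 1.77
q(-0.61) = 3.06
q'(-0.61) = 2.93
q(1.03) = 4.48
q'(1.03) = 8.43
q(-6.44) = -965.83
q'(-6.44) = 451.13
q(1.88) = 21.42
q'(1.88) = 34.01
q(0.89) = 3.50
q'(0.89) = 5.70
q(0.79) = 3.01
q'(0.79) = 4.02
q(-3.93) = -216.29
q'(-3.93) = 168.67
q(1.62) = 13.84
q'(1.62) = 24.54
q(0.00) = 3.01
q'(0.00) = -1.77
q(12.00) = 6084.49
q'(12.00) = 1530.87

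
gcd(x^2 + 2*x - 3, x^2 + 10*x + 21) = x + 3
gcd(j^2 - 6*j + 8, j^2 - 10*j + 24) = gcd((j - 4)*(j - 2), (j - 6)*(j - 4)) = j - 4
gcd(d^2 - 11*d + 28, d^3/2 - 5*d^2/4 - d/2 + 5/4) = 1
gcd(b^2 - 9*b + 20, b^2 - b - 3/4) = 1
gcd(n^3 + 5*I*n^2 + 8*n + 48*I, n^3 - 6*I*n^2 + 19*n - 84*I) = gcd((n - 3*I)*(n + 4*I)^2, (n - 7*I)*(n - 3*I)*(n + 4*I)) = n^2 + I*n + 12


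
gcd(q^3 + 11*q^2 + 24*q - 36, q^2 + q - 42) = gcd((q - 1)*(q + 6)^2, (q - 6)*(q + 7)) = 1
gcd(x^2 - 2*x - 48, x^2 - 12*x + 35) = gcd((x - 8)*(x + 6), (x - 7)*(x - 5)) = 1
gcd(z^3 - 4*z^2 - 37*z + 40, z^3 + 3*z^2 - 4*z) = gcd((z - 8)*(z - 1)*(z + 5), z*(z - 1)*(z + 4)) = z - 1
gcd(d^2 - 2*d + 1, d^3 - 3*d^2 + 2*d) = d - 1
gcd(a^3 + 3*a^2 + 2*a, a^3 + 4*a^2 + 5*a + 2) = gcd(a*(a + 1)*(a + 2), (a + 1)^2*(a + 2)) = a^2 + 3*a + 2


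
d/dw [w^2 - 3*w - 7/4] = 2*w - 3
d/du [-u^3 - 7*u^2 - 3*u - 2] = -3*u^2 - 14*u - 3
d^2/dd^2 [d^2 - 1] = 2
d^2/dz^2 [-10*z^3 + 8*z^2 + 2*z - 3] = 16 - 60*z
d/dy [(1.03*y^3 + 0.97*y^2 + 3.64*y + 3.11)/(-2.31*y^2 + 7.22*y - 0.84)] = (-2.3793*y^4 + 14.8732*y^3 + 12.8162*y^2 + 12.7386*y - 25.5118)/(5.3361*y^4 - 33.3564*y^3 + 56.0092*y^2 - 12.1296*y + 0.7056)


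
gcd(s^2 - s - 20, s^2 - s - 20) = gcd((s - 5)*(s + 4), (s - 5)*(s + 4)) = s^2 - s - 20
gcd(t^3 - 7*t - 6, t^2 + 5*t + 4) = t + 1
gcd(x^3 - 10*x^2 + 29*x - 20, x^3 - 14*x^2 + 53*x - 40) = x^2 - 6*x + 5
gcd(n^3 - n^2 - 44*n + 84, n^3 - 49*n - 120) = 1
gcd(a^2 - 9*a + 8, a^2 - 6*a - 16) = a - 8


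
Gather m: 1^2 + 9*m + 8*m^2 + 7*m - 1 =8*m^2 + 16*m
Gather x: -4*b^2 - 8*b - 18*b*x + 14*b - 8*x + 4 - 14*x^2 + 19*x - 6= -4*b^2 + 6*b - 14*x^2 + x*(11 - 18*b) - 2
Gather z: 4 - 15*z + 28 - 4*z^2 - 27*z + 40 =-4*z^2 - 42*z + 72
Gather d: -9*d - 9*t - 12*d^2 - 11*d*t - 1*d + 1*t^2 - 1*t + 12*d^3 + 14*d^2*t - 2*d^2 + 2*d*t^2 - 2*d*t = 12*d^3 + d^2*(14*t - 14) + d*(2*t^2 - 13*t - 10) + t^2 - 10*t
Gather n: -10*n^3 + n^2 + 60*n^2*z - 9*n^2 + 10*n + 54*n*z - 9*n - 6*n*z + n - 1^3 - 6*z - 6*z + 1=-10*n^3 + n^2*(60*z - 8) + n*(48*z + 2) - 12*z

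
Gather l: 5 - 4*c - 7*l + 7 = -4*c - 7*l + 12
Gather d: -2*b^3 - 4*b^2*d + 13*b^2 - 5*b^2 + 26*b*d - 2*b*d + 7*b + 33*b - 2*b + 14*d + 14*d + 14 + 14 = -2*b^3 + 8*b^2 + 38*b + d*(-4*b^2 + 24*b + 28) + 28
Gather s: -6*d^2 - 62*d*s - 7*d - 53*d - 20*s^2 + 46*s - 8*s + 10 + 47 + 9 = -6*d^2 - 60*d - 20*s^2 + s*(38 - 62*d) + 66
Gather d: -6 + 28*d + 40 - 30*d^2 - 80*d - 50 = -30*d^2 - 52*d - 16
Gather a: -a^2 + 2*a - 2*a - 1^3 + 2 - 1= -a^2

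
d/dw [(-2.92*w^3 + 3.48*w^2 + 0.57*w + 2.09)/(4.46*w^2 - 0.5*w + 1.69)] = (-13.0232*w^4 + 2.92*w^3 - 19.0866*w^2 - 6.8804*w + 2.0083)/(19.8916*w^4 - 4.46*w^3 + 15.3248*w^2 - 1.69*w + 2.8561)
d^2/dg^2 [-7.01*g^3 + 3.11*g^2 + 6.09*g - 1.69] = 6.22 - 42.06*g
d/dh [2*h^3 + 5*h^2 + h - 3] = 6*h^2 + 10*h + 1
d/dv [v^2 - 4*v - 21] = 2*v - 4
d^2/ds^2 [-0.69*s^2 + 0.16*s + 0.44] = -1.38000000000000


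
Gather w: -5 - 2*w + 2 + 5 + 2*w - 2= 0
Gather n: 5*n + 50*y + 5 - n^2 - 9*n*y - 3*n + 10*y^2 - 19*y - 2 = -n^2 + n*(2 - 9*y) + 10*y^2 + 31*y + 3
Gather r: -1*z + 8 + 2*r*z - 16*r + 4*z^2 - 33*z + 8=r*(2*z - 16) + 4*z^2 - 34*z + 16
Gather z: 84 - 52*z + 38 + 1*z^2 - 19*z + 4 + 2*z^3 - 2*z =2*z^3 + z^2 - 73*z + 126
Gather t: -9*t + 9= 9 - 9*t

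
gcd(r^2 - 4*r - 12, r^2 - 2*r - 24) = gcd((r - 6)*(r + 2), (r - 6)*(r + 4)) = r - 6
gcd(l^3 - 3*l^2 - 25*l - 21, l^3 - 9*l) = l + 3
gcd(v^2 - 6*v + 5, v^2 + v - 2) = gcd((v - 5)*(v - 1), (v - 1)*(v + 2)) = v - 1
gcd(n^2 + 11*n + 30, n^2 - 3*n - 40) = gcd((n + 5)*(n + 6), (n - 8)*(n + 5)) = n + 5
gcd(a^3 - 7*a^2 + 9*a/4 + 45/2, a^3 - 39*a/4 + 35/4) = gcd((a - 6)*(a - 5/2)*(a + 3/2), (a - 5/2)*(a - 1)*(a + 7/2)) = a - 5/2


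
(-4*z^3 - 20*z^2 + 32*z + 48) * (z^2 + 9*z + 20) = -4*z^5 - 56*z^4 - 228*z^3 - 64*z^2 + 1072*z + 960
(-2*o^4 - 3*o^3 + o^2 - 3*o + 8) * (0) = 0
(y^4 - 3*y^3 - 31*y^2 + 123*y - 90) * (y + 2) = y^5 - y^4 - 37*y^3 + 61*y^2 + 156*y - 180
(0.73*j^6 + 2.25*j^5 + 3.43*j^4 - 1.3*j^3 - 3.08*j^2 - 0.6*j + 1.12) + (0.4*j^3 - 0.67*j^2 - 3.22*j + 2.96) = 0.73*j^6 + 2.25*j^5 + 3.43*j^4 - 0.9*j^3 - 3.75*j^2 - 3.82*j + 4.08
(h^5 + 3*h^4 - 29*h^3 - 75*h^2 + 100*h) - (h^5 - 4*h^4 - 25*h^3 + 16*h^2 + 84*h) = 7*h^4 - 4*h^3 - 91*h^2 + 16*h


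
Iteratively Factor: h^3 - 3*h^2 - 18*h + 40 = (h - 2)*(h^2 - h - 20) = (h - 5)*(h - 2)*(h + 4)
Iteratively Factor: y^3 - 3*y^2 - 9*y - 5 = (y - 5)*(y^2 + 2*y + 1) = (y - 5)*(y + 1)*(y + 1)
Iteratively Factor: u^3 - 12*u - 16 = (u + 2)*(u^2 - 2*u - 8) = (u + 2)^2*(u - 4)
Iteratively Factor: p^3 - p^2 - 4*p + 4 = (p - 2)*(p^2 + p - 2) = (p - 2)*(p - 1)*(p + 2)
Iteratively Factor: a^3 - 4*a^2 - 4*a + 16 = (a - 4)*(a^2 - 4) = (a - 4)*(a - 2)*(a + 2)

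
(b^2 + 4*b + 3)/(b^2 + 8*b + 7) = (b + 3)/(b + 7)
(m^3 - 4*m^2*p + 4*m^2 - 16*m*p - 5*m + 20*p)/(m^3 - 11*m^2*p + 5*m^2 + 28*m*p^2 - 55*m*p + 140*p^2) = (1 - m)/(-m + 7*p)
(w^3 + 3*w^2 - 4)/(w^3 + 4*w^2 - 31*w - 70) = (w^2 + w - 2)/(w^2 + 2*w - 35)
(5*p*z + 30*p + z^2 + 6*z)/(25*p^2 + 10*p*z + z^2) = (z + 6)/(5*p + z)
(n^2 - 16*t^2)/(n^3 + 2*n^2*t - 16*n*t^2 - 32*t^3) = 1/(n + 2*t)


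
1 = 1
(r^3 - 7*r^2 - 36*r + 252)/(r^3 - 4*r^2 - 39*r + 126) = (r - 6)/(r - 3)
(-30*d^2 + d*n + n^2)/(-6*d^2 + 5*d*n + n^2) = (5*d - n)/(d - n)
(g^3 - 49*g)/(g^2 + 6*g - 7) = g*(g - 7)/(g - 1)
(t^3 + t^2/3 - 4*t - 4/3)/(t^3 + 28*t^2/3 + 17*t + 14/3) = (t - 2)/(t + 7)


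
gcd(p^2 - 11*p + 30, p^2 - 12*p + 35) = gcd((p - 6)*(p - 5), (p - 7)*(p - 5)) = p - 5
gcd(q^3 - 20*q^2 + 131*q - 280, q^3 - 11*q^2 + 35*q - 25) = q - 5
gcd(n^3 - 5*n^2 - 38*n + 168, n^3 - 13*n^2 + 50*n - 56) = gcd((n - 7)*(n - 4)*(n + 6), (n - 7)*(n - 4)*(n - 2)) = n^2 - 11*n + 28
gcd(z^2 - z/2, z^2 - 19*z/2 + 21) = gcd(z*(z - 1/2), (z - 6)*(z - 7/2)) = 1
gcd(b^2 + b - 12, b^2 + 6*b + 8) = b + 4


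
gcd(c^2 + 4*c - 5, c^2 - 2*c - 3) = 1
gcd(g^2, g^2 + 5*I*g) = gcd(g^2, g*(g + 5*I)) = g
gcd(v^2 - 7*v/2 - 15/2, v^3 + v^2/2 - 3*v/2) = v + 3/2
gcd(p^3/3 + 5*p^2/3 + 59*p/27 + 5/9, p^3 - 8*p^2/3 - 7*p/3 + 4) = 1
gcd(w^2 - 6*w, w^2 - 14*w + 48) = w - 6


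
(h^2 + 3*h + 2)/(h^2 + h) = (h + 2)/h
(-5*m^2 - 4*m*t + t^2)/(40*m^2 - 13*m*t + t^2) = (m + t)/(-8*m + t)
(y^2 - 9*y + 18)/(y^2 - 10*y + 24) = (y - 3)/(y - 4)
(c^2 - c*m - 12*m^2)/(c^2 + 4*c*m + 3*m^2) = (c - 4*m)/(c + m)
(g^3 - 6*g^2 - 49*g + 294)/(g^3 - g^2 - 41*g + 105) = (g^2 - 13*g + 42)/(g^2 - 8*g + 15)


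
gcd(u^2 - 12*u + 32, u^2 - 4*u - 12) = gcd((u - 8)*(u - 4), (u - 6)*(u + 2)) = 1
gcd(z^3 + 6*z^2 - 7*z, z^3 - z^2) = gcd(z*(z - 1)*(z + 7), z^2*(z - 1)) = z^2 - z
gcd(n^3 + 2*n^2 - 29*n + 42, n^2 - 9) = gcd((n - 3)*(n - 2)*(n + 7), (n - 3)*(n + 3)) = n - 3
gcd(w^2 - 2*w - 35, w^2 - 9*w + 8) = 1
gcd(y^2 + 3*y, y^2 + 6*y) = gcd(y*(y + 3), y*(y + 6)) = y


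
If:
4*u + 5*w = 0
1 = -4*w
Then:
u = 5/16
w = -1/4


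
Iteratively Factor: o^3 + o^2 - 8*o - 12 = (o - 3)*(o^2 + 4*o + 4) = (o - 3)*(o + 2)*(o + 2)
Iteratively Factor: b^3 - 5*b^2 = (b - 5)*(b^2) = b*(b - 5)*(b)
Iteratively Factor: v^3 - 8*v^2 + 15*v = (v - 3)*(v^2 - 5*v) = (v - 5)*(v - 3)*(v)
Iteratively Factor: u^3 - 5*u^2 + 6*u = (u)*(u^2 - 5*u + 6) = u*(u - 3)*(u - 2)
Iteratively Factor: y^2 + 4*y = (y + 4)*(y)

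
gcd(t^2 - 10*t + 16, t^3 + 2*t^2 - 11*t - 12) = 1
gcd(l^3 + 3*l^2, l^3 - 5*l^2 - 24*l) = l^2 + 3*l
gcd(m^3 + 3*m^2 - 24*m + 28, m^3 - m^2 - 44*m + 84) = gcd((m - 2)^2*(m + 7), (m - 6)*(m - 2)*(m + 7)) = m^2 + 5*m - 14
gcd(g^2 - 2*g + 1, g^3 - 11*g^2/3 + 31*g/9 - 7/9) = g - 1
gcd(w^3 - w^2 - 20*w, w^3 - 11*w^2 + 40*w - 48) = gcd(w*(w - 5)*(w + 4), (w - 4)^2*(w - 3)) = 1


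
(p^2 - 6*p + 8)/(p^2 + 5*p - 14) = (p - 4)/(p + 7)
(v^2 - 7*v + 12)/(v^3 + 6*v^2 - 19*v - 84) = (v - 3)/(v^2 + 10*v + 21)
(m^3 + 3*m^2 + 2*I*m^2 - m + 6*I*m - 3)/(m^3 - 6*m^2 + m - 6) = (m^2 + m*(3 + I) + 3*I)/(m^2 - m*(6 + I) + 6*I)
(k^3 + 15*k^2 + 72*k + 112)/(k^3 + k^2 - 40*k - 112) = (k + 7)/(k - 7)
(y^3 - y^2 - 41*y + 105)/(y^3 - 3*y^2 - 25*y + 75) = (y + 7)/(y + 5)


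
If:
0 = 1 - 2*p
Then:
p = 1/2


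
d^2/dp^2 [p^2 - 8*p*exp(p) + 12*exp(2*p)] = -8*p*exp(p) + 48*exp(2*p) - 16*exp(p) + 2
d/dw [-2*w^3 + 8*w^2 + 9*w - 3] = -6*w^2 + 16*w + 9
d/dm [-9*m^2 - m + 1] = -18*m - 1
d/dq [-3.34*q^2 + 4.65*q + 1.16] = 4.65 - 6.68*q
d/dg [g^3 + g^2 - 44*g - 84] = 3*g^2 + 2*g - 44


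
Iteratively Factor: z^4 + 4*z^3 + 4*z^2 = (z + 2)*(z^3 + 2*z^2) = z*(z + 2)*(z^2 + 2*z) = z*(z + 2)^2*(z)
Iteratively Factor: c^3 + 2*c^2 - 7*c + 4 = (c - 1)*(c^2 + 3*c - 4) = (c - 1)^2*(c + 4)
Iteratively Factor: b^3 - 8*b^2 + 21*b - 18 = (b - 2)*(b^2 - 6*b + 9) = (b - 3)*(b - 2)*(b - 3)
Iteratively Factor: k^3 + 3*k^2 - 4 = (k + 2)*(k^2 + k - 2) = (k - 1)*(k + 2)*(k + 2)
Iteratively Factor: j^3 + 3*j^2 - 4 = (j - 1)*(j^2 + 4*j + 4) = (j - 1)*(j + 2)*(j + 2)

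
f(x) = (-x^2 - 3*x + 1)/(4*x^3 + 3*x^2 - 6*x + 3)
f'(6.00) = 0.01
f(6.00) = -0.06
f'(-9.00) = 0.00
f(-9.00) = 0.02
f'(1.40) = 0.51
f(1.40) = -0.45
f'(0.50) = -3.20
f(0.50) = -0.60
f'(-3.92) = -0.01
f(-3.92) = 0.02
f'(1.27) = 0.65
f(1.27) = -0.53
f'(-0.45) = 0.03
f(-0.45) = 0.36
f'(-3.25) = -0.04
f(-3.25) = -0.00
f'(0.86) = 0.94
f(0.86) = -0.89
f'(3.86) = 0.03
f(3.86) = -0.10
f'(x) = (-2*x - 3)/(4*x^3 + 3*x^2 - 6*x + 3) + (-12*x^2 - 6*x + 6)*(-x^2 - 3*x + 1)/(4*x^3 + 3*x^2 - 6*x + 3)^2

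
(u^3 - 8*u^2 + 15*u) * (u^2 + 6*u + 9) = u^5 - 2*u^4 - 24*u^3 + 18*u^2 + 135*u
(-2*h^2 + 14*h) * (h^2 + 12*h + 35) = -2*h^4 - 10*h^3 + 98*h^2 + 490*h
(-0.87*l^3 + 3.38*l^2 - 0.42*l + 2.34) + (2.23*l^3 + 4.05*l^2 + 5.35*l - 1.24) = 1.36*l^3 + 7.43*l^2 + 4.93*l + 1.1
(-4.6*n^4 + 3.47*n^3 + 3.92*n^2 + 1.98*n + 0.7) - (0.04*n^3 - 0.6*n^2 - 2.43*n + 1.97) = -4.6*n^4 + 3.43*n^3 + 4.52*n^2 + 4.41*n - 1.27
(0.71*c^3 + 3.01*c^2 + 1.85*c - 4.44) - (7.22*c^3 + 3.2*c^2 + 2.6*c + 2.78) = -6.51*c^3 - 0.19*c^2 - 0.75*c - 7.22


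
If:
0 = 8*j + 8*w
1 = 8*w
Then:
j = -1/8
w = 1/8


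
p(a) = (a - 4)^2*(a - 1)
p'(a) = (a - 4)^2 + (a - 1)*(2*a - 8) = 3*(a - 4)*(a - 2)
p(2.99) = 2.03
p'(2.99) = -3.00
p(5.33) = 7.66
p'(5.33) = 13.29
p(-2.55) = -152.30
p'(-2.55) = 89.41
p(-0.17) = -20.35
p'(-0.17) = 27.15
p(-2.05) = -111.64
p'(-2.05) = 73.51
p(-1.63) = -83.36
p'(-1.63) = 61.31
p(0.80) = -2.05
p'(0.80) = 11.52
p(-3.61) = -266.97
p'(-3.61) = 128.08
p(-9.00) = -1690.00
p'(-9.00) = 429.00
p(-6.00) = -700.00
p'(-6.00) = 240.00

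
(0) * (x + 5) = 0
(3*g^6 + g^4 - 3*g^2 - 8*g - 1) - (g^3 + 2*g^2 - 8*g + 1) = 3*g^6 + g^4 - g^3 - 5*g^2 - 2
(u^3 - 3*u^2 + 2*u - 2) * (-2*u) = -2*u^4 + 6*u^3 - 4*u^2 + 4*u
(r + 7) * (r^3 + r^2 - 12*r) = r^4 + 8*r^3 - 5*r^2 - 84*r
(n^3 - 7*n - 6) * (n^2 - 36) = n^5 - 43*n^3 - 6*n^2 + 252*n + 216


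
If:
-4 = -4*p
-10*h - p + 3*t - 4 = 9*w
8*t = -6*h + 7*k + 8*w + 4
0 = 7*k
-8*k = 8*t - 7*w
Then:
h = 82/193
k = 0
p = 1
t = -245/193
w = -280/193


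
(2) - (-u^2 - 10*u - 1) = u^2 + 10*u + 3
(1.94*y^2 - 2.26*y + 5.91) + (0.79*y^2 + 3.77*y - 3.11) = 2.73*y^2 + 1.51*y + 2.8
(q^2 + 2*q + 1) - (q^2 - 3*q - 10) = 5*q + 11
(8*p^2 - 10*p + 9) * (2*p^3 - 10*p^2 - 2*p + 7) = 16*p^5 - 100*p^4 + 102*p^3 - 14*p^2 - 88*p + 63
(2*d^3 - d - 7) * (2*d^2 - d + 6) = 4*d^5 - 2*d^4 + 10*d^3 - 13*d^2 + d - 42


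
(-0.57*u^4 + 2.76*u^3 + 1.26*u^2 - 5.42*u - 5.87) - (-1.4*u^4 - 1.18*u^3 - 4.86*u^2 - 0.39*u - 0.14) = 0.83*u^4 + 3.94*u^3 + 6.12*u^2 - 5.03*u - 5.73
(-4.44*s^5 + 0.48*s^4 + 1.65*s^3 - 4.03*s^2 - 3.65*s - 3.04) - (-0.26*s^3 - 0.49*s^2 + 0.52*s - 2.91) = -4.44*s^5 + 0.48*s^4 + 1.91*s^3 - 3.54*s^2 - 4.17*s - 0.13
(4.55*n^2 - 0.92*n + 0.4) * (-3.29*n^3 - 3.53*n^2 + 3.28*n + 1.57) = -14.9695*n^5 - 13.0347*n^4 + 16.8556*n^3 + 2.7139*n^2 - 0.1324*n + 0.628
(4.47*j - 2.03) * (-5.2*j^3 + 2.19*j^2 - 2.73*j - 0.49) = -23.244*j^4 + 20.3453*j^3 - 16.6488*j^2 + 3.3516*j + 0.9947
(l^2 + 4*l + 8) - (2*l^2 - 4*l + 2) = -l^2 + 8*l + 6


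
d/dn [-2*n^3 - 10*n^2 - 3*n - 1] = -6*n^2 - 20*n - 3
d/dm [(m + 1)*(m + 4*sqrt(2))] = 2*m + 1 + 4*sqrt(2)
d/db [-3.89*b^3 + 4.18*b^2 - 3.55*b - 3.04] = -11.67*b^2 + 8.36*b - 3.55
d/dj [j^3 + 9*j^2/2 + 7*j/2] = 3*j^2 + 9*j + 7/2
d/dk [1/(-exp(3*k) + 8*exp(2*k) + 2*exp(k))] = (3*exp(2*k) - 16*exp(k) - 2)*exp(-k)/(-exp(2*k) + 8*exp(k) + 2)^2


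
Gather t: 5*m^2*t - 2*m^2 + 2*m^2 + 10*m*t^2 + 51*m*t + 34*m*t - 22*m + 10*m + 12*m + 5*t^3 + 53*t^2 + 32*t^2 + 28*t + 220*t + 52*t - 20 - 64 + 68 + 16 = 5*t^3 + t^2*(10*m + 85) + t*(5*m^2 + 85*m + 300)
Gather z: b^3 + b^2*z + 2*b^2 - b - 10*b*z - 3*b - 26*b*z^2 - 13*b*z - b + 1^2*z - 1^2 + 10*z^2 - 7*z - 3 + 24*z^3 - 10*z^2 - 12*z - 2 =b^3 + 2*b^2 - 26*b*z^2 - 5*b + 24*z^3 + z*(b^2 - 23*b - 18) - 6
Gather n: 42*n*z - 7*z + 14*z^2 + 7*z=42*n*z + 14*z^2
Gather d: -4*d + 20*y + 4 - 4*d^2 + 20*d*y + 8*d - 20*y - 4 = -4*d^2 + d*(20*y + 4)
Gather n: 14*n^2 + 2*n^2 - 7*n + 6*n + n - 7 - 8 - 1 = 16*n^2 - 16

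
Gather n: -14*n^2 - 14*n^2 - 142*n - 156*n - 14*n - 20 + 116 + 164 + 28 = -28*n^2 - 312*n + 288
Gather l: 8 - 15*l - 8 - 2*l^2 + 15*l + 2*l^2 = 0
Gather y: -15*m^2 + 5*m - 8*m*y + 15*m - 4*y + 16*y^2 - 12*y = -15*m^2 + 20*m + 16*y^2 + y*(-8*m - 16)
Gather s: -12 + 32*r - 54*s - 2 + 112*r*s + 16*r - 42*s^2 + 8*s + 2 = 48*r - 42*s^2 + s*(112*r - 46) - 12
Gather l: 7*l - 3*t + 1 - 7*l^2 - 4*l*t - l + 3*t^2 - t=-7*l^2 + l*(6 - 4*t) + 3*t^2 - 4*t + 1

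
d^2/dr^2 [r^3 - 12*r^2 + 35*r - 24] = 6*r - 24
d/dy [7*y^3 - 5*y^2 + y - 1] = 21*y^2 - 10*y + 1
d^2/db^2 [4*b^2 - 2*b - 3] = 8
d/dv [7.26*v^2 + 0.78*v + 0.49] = 14.52*v + 0.78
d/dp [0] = 0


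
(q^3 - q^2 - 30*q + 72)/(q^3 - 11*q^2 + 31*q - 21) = (q^2 + 2*q - 24)/(q^2 - 8*q + 7)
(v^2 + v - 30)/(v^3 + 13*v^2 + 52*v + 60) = (v - 5)/(v^2 + 7*v + 10)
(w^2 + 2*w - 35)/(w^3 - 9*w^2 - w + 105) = (w + 7)/(w^2 - 4*w - 21)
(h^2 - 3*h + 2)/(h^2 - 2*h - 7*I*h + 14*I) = (h - 1)/(h - 7*I)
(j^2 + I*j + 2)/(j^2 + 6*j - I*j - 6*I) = (j + 2*I)/(j + 6)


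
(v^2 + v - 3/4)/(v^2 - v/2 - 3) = (v - 1/2)/(v - 2)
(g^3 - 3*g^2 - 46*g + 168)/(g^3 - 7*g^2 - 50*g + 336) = (g - 4)/(g - 8)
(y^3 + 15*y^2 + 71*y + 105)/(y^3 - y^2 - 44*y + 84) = (y^2 + 8*y + 15)/(y^2 - 8*y + 12)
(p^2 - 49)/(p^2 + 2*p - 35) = (p - 7)/(p - 5)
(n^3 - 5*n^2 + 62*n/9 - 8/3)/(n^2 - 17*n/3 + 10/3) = (n^2 - 13*n/3 + 4)/(n - 5)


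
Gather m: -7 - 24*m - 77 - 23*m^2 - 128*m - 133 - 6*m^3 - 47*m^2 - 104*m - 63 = -6*m^3 - 70*m^2 - 256*m - 280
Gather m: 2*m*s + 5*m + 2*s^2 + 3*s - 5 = m*(2*s + 5) + 2*s^2 + 3*s - 5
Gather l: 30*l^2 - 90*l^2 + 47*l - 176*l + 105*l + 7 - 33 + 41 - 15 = -60*l^2 - 24*l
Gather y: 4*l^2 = 4*l^2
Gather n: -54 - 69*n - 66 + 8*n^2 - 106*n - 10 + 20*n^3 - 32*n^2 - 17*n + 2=20*n^3 - 24*n^2 - 192*n - 128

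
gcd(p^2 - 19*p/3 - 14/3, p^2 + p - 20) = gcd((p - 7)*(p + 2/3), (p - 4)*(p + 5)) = 1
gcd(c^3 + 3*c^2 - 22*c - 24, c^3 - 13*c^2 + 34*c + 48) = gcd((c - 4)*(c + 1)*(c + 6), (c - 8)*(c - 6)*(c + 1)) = c + 1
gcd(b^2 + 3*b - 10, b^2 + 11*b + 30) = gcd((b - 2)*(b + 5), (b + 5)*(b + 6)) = b + 5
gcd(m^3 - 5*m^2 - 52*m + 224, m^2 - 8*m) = m - 8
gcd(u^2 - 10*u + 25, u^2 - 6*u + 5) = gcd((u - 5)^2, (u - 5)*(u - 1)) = u - 5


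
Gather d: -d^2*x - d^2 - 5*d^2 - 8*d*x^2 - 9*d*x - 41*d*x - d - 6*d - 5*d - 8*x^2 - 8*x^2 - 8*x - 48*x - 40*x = d^2*(-x - 6) + d*(-8*x^2 - 50*x - 12) - 16*x^2 - 96*x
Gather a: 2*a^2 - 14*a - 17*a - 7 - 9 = 2*a^2 - 31*a - 16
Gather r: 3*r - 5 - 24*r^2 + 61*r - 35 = -24*r^2 + 64*r - 40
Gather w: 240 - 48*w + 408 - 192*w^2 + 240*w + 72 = -192*w^2 + 192*w + 720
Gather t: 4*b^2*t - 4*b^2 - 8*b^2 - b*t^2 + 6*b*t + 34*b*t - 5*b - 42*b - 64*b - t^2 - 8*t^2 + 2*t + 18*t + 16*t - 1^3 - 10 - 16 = -12*b^2 - 111*b + t^2*(-b - 9) + t*(4*b^2 + 40*b + 36) - 27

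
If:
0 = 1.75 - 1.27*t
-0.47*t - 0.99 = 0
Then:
No Solution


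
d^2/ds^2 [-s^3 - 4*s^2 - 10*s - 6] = -6*s - 8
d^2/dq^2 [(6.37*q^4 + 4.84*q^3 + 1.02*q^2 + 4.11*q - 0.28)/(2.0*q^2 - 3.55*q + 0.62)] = (50.96*q^6 - 271.362*q^5 + 529.06035*q^4 - 66.97292*q^3 - 48.842304*q^2 - 7.487424*q + 12.513396)/(8.0*q^6 - 42.6*q^5 + 83.055*q^4 - 71.150875*q^3 + 25.74705*q^2 - 4.09386*q + 0.238328)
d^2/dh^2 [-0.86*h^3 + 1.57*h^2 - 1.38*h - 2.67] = 3.14 - 5.16*h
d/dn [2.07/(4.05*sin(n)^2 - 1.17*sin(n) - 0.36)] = (2.4219 - 16.767*sin(n))*cos(n)/(-4.05*sin(n)^2 + 1.17*sin(n) + 0.36)^2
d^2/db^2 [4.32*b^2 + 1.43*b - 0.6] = 8.64000000000000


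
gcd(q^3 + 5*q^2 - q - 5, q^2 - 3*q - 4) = q + 1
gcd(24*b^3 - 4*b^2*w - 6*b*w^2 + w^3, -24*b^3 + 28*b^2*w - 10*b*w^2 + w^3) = 12*b^2 - 8*b*w + w^2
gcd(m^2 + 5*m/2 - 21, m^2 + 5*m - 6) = m + 6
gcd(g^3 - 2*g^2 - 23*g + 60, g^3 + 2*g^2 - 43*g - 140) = g + 5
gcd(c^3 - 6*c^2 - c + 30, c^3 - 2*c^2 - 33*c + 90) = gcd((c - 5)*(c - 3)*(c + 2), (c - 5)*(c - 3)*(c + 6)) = c^2 - 8*c + 15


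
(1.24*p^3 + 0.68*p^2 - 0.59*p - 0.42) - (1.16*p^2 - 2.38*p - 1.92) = 1.24*p^3 - 0.48*p^2 + 1.79*p + 1.5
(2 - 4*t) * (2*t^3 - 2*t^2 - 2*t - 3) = -8*t^4 + 12*t^3 + 4*t^2 + 8*t - 6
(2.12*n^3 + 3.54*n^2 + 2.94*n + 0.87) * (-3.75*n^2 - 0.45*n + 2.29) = -7.95*n^5 - 14.229*n^4 - 7.7632*n^3 + 3.5211*n^2 + 6.3411*n + 1.9923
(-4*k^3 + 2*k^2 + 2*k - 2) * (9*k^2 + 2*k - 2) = -36*k^5 + 10*k^4 + 30*k^3 - 18*k^2 - 8*k + 4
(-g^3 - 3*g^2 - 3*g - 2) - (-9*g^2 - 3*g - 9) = -g^3 + 6*g^2 + 7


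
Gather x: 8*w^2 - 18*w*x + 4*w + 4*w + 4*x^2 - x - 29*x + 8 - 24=8*w^2 + 8*w + 4*x^2 + x*(-18*w - 30) - 16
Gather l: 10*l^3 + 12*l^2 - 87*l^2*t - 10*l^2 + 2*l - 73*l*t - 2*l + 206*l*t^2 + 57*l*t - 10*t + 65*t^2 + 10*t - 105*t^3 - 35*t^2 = 10*l^3 + l^2*(2 - 87*t) + l*(206*t^2 - 16*t) - 105*t^3 + 30*t^2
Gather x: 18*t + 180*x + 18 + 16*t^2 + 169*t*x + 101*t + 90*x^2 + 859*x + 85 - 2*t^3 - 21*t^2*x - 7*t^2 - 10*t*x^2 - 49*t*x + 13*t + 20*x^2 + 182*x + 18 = -2*t^3 + 9*t^2 + 132*t + x^2*(110 - 10*t) + x*(-21*t^2 + 120*t + 1221) + 121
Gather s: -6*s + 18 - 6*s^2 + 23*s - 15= -6*s^2 + 17*s + 3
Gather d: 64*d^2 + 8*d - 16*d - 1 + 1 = 64*d^2 - 8*d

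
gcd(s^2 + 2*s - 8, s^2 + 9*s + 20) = s + 4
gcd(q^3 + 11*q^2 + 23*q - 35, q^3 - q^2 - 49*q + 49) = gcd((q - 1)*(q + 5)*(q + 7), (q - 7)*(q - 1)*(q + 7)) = q^2 + 6*q - 7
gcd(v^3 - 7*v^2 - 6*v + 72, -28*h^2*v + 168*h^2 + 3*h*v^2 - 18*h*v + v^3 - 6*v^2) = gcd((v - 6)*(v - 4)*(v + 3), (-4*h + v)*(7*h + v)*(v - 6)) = v - 6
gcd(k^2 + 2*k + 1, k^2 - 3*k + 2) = 1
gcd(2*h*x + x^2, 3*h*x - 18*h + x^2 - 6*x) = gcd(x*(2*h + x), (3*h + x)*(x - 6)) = 1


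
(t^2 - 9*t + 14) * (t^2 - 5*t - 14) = t^4 - 14*t^3 + 45*t^2 + 56*t - 196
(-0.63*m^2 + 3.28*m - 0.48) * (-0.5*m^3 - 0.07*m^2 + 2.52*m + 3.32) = 0.315*m^5 - 1.5959*m^4 - 1.5772*m^3 + 6.2076*m^2 + 9.68*m - 1.5936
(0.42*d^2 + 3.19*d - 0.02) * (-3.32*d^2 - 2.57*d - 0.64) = -1.3944*d^4 - 11.6702*d^3 - 8.4007*d^2 - 1.9902*d + 0.0128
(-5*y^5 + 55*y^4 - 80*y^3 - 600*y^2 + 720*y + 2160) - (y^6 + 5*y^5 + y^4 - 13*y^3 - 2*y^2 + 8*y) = -y^6 - 10*y^5 + 54*y^4 - 67*y^3 - 598*y^2 + 712*y + 2160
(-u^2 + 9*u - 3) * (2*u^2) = -2*u^4 + 18*u^3 - 6*u^2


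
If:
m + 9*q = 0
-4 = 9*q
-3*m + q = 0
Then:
No Solution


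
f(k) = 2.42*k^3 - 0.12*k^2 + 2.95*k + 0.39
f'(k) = 7.26*k^2 - 0.24*k + 2.95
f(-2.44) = -42.68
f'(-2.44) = 46.76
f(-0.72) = -2.70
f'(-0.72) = 6.89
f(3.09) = 79.76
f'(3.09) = 71.53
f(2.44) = 42.03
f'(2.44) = 45.59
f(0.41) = 1.75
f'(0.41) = 4.07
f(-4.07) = -176.76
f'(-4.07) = 124.19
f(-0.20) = -0.22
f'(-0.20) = 3.29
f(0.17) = 0.90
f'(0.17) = 3.12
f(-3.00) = -74.88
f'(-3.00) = 69.01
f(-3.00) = -74.88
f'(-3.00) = 69.01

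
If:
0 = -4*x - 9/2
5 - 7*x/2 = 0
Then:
No Solution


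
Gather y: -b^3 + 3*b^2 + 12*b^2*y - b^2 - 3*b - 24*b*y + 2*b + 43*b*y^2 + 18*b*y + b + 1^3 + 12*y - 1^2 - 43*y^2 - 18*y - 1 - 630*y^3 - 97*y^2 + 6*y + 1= -b^3 + 2*b^2 - 630*y^3 + y^2*(43*b - 140) + y*(12*b^2 - 6*b)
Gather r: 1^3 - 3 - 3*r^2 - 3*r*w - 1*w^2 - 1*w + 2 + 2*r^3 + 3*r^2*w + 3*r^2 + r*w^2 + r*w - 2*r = 2*r^3 + 3*r^2*w + r*(w^2 - 2*w - 2) - w^2 - w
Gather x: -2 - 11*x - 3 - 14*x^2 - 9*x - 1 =-14*x^2 - 20*x - 6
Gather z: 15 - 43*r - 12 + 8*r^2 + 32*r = 8*r^2 - 11*r + 3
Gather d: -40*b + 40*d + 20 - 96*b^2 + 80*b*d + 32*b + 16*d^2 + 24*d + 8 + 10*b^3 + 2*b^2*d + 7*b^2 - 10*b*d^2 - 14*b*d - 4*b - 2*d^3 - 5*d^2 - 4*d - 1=10*b^3 - 89*b^2 - 12*b - 2*d^3 + d^2*(11 - 10*b) + d*(2*b^2 + 66*b + 60) + 27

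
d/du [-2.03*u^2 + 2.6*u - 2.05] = 2.6 - 4.06*u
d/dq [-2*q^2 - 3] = -4*q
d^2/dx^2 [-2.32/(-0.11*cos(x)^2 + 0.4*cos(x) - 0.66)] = (-0.112288*(1 - cos(x)^2)^2 + 0.30624*cos(x)^3 + 0.246384*cos(x)^2 - 1.22496*cos(x) + 0.517824)/(0.11*cos(x)^2 - 0.4*cos(x) + 0.66)^3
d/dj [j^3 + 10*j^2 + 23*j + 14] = 3*j^2 + 20*j + 23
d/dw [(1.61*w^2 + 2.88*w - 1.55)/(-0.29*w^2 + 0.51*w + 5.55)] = (1.6563*w^2 + 16.972*w + 16.7745)/(0.0841*w^4 - 0.2958*w^3 - 2.9589*w^2 + 5.661*w + 30.8025)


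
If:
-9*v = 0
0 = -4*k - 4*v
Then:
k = 0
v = 0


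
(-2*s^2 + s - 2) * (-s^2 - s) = 2*s^4 + s^3 + s^2 + 2*s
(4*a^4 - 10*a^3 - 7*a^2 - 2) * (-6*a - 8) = -24*a^5 + 28*a^4 + 122*a^3 + 56*a^2 + 12*a + 16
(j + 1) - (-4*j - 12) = 5*j + 13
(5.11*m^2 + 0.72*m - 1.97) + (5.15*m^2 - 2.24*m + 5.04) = 10.26*m^2 - 1.52*m + 3.07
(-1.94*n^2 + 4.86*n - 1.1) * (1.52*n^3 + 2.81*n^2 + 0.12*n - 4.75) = -2.9488*n^5 + 1.9358*n^4 + 11.7518*n^3 + 6.7072*n^2 - 23.217*n + 5.225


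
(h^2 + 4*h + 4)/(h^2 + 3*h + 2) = (h + 2)/(h + 1)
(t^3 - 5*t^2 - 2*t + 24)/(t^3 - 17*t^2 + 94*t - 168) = (t^2 - t - 6)/(t^2 - 13*t + 42)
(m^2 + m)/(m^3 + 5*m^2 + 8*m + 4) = m/(m^2 + 4*m + 4)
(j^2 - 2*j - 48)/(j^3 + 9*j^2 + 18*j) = (j - 8)/(j*(j + 3))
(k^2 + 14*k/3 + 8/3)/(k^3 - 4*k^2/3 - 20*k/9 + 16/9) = 3*(3*k^2 + 14*k + 8)/(9*k^3 - 12*k^2 - 20*k + 16)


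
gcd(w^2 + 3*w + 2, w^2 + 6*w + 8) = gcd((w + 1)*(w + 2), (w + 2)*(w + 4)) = w + 2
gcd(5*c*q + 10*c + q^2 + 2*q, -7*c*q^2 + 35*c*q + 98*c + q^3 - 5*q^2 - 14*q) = q + 2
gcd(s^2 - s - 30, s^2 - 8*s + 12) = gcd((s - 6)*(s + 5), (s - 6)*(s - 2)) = s - 6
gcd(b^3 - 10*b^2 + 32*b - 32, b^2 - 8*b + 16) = b^2 - 8*b + 16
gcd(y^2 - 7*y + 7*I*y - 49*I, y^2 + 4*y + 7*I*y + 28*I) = y + 7*I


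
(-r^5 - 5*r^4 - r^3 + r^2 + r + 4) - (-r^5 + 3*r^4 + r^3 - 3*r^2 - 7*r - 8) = -8*r^4 - 2*r^3 + 4*r^2 + 8*r + 12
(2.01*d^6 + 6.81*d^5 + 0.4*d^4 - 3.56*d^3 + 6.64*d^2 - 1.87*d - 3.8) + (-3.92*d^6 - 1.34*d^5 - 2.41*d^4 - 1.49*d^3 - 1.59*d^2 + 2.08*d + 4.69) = -1.91*d^6 + 5.47*d^5 - 2.01*d^4 - 5.05*d^3 + 5.05*d^2 + 0.21*d + 0.890000000000001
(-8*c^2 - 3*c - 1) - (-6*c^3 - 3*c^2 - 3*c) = 6*c^3 - 5*c^2 - 1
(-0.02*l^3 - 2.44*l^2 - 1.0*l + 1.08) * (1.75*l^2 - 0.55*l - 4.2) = -0.035*l^5 - 4.259*l^4 - 0.324*l^3 + 12.688*l^2 + 3.606*l - 4.536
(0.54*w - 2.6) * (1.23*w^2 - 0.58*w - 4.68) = 0.6642*w^3 - 3.5112*w^2 - 1.0192*w + 12.168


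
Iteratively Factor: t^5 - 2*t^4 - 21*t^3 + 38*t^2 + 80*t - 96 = (t - 1)*(t^4 - t^3 - 22*t^2 + 16*t + 96) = (t - 1)*(t + 2)*(t^3 - 3*t^2 - 16*t + 48) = (t - 3)*(t - 1)*(t + 2)*(t^2 - 16) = (t - 4)*(t - 3)*(t - 1)*(t + 2)*(t + 4)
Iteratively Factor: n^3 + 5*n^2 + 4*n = (n + 1)*(n^2 + 4*n) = n*(n + 1)*(n + 4)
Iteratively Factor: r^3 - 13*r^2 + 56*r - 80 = (r - 4)*(r^2 - 9*r + 20) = (r - 4)^2*(r - 5)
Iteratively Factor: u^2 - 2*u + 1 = (u - 1)*(u - 1)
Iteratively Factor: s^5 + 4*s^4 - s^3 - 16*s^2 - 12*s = (s - 2)*(s^4 + 6*s^3 + 11*s^2 + 6*s) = (s - 2)*(s + 2)*(s^3 + 4*s^2 + 3*s) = s*(s - 2)*(s + 2)*(s^2 + 4*s + 3) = s*(s - 2)*(s + 2)*(s + 3)*(s + 1)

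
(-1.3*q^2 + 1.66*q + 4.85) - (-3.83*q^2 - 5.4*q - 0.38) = 2.53*q^2 + 7.06*q + 5.23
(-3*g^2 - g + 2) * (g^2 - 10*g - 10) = -3*g^4 + 29*g^3 + 42*g^2 - 10*g - 20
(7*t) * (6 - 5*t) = -35*t^2 + 42*t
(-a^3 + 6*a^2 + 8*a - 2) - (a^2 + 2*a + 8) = -a^3 + 5*a^2 + 6*a - 10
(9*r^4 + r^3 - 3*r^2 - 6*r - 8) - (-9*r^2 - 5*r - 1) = 9*r^4 + r^3 + 6*r^2 - r - 7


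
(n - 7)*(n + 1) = n^2 - 6*n - 7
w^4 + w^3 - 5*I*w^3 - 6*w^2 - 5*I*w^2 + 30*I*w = w*(w - 2)*(w + 3)*(w - 5*I)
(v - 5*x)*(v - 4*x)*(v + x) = v^3 - 8*v^2*x + 11*v*x^2 + 20*x^3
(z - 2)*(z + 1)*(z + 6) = z^3 + 5*z^2 - 8*z - 12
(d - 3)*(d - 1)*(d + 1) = d^3 - 3*d^2 - d + 3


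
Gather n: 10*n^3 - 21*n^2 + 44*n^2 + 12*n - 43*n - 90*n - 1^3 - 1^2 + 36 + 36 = 10*n^3 + 23*n^2 - 121*n + 70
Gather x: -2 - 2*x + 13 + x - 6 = 5 - x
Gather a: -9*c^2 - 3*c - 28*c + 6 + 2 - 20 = -9*c^2 - 31*c - 12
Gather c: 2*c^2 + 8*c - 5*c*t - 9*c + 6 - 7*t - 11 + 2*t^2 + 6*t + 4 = 2*c^2 + c*(-5*t - 1) + 2*t^2 - t - 1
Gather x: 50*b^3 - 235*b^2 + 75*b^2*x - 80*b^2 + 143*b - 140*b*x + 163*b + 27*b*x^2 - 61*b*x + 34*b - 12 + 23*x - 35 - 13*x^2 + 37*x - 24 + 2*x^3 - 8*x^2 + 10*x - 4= 50*b^3 - 315*b^2 + 340*b + 2*x^3 + x^2*(27*b - 21) + x*(75*b^2 - 201*b + 70) - 75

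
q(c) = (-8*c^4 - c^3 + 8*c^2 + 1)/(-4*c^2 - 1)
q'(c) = 8*c*(-8*c^4 - c^3 + 8*c^2 + 1)/(-4*c^2 - 1)^2 + (-32*c^3 - 3*c^2 + 16*c)/(-4*c^2 - 1) = c*(64*c^4 + 4*c^3 + 32*c^2 + 3*c - 8)/(16*c^4 + 8*c^2 + 1)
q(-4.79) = 42.22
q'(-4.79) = -18.90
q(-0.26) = -1.20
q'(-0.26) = 1.03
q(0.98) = -0.07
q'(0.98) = 3.70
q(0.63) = -1.03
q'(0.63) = 1.66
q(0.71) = -0.88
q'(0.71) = 2.18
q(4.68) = 42.48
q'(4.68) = 18.97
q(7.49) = 111.57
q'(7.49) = 30.21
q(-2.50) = 9.46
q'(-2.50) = -9.70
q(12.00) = 288.50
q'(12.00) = 48.25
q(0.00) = -1.00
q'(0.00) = 0.00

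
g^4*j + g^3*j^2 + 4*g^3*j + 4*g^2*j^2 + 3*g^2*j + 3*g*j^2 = g*(g + 3)*(g + j)*(g*j + j)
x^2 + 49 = (x - 7*I)*(x + 7*I)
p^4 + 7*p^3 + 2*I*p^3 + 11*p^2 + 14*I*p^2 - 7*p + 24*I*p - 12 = (p + 3)*(p + 4)*(p + I)^2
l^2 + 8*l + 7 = (l + 1)*(l + 7)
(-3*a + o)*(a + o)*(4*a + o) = -12*a^3 - 11*a^2*o + 2*a*o^2 + o^3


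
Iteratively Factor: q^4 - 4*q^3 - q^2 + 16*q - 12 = (q - 3)*(q^3 - q^2 - 4*q + 4) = (q - 3)*(q - 1)*(q^2 - 4) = (q - 3)*(q - 1)*(q + 2)*(q - 2)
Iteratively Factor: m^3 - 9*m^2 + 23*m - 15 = (m - 1)*(m^2 - 8*m + 15) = (m - 5)*(m - 1)*(m - 3)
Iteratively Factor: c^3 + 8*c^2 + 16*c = (c + 4)*(c^2 + 4*c) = c*(c + 4)*(c + 4)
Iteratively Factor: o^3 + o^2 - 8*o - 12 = (o + 2)*(o^2 - o - 6) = (o - 3)*(o + 2)*(o + 2)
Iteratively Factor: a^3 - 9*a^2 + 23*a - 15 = (a - 5)*(a^2 - 4*a + 3) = (a - 5)*(a - 3)*(a - 1)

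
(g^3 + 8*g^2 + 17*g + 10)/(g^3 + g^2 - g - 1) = (g^2 + 7*g + 10)/(g^2 - 1)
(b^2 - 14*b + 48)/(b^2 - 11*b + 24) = (b - 6)/(b - 3)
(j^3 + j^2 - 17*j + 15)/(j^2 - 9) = (j^2 + 4*j - 5)/(j + 3)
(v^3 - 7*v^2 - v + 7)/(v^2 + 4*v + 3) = (v^2 - 8*v + 7)/(v + 3)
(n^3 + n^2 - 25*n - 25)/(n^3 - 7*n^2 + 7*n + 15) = (n + 5)/(n - 3)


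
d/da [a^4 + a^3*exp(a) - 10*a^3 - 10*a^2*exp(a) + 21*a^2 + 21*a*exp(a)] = a^3*exp(a) + 4*a^3 - 7*a^2*exp(a) - 30*a^2 + a*exp(a) + 42*a + 21*exp(a)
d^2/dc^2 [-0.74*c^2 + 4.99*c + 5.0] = -1.48000000000000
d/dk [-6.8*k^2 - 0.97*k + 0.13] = -13.6*k - 0.97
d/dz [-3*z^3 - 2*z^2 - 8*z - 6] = -9*z^2 - 4*z - 8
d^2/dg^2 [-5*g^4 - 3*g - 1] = -60*g^2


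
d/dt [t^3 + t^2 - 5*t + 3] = 3*t^2 + 2*t - 5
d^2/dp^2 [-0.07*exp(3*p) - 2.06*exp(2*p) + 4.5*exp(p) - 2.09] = (-0.63*exp(2*p) - 8.24*exp(p) + 4.5)*exp(p)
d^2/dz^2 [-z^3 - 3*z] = -6*z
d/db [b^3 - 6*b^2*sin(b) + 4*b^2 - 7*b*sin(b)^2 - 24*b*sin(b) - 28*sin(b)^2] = -6*b^2*cos(b) + 3*b^2 - 12*b*sin(b) - 7*b*sin(2*b) - 24*b*cos(b) + 8*b - 7*sin(b)^2 - 24*sin(b) - 28*sin(2*b)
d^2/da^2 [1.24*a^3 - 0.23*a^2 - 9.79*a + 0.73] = 7.44*a - 0.46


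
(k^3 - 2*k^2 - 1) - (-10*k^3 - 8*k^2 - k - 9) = 11*k^3 + 6*k^2 + k + 8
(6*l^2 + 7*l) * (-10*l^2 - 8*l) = -60*l^4 - 118*l^3 - 56*l^2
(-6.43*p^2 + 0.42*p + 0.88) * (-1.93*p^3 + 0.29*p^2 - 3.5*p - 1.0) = 12.4099*p^5 - 2.6753*p^4 + 20.9284*p^3 + 5.2152*p^2 - 3.5*p - 0.88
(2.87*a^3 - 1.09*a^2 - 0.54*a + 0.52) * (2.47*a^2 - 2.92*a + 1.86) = 7.0889*a^5 - 11.0727*a^4 + 7.1872*a^3 + 0.8338*a^2 - 2.5228*a + 0.9672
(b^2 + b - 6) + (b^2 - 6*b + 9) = 2*b^2 - 5*b + 3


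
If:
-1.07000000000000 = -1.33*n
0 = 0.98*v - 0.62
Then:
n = 0.80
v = 0.63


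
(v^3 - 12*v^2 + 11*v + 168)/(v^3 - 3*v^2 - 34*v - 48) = (v - 7)/(v + 2)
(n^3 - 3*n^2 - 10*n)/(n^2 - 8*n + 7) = n*(n^2 - 3*n - 10)/(n^2 - 8*n + 7)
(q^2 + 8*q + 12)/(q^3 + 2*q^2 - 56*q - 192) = (q + 2)/(q^2 - 4*q - 32)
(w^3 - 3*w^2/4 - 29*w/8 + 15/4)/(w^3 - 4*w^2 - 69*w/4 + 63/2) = (4*w^2 + 3*w - 10)/(2*(2*w^2 - 5*w - 42))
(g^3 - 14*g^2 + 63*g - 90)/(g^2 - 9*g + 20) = (g^2 - 9*g + 18)/(g - 4)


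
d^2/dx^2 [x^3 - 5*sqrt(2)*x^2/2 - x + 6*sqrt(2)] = 6*x - 5*sqrt(2)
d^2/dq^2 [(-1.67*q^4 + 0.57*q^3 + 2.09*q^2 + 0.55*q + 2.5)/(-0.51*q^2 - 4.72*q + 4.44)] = (0.868733999999999*q^6 + 24.120144*q^5 + 200.54028*q^4 - 578.168502*q^3 + 434.435724*q^2 - 111.001032*q - 228.169328)/(0.132651*q^6 + 3.683016*q^5 + 30.62142*q^4 + 41.02624*q^3 - 266.58648*q^2 + 279.144576*q - 87.528384)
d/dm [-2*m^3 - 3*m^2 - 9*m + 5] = -6*m^2 - 6*m - 9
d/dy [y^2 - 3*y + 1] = 2*y - 3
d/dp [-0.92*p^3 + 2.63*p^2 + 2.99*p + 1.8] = -2.76*p^2 + 5.26*p + 2.99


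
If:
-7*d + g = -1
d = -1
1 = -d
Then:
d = -1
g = -8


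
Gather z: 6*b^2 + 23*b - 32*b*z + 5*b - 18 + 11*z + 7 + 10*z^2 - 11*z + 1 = 6*b^2 - 32*b*z + 28*b + 10*z^2 - 10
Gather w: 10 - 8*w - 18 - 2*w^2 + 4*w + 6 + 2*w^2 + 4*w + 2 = 0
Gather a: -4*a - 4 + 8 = 4 - 4*a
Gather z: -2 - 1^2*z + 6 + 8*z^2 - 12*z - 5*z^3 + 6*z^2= -5*z^3 + 14*z^2 - 13*z + 4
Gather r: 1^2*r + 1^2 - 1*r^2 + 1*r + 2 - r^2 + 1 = -2*r^2 + 2*r + 4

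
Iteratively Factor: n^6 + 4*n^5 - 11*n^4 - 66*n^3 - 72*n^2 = (n - 4)*(n^5 + 8*n^4 + 21*n^3 + 18*n^2) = n*(n - 4)*(n^4 + 8*n^3 + 21*n^2 + 18*n) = n^2*(n - 4)*(n^3 + 8*n^2 + 21*n + 18) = n^2*(n - 4)*(n + 2)*(n^2 + 6*n + 9) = n^2*(n - 4)*(n + 2)*(n + 3)*(n + 3)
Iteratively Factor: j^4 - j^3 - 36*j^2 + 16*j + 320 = (j + 4)*(j^3 - 5*j^2 - 16*j + 80) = (j - 5)*(j + 4)*(j^2 - 16) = (j - 5)*(j + 4)^2*(j - 4)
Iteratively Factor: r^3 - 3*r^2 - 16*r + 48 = (r - 4)*(r^2 + r - 12) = (r - 4)*(r - 3)*(r + 4)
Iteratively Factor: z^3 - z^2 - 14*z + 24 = (z + 4)*(z^2 - 5*z + 6) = (z - 3)*(z + 4)*(z - 2)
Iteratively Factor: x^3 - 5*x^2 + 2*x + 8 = (x - 4)*(x^2 - x - 2) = (x - 4)*(x - 2)*(x + 1)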